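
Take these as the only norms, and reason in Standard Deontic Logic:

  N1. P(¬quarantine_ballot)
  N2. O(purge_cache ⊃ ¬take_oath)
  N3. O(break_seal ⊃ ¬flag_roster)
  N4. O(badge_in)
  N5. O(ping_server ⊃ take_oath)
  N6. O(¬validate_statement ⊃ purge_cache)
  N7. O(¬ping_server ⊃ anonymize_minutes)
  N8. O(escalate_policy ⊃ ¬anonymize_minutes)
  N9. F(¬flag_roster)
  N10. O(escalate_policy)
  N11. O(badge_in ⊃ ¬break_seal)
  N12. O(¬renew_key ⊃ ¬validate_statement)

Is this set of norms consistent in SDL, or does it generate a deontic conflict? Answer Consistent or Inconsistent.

Premise 3 is O(break_seal ⊃ ¬flag_roster), but O(break_seal) is not derivable from the premises, so it does not yield O(¬flag_roster).
So O(¬flag_roster) is not derivable, and the apparent clash with O(flag_roster) does not arise.
A world satisfying every obligation exists (e.g. anonymize_minutes=false, badge_in=true, break_seal=false, escalate_policy=true, flag_roster=true, ping_server=true, purge_cache=false, quarantine_ballot=false, renew_key=true, take_oath=true, validate_statement=true); no atom is both obligatory and forbidden, so the set is consistent.

Consistent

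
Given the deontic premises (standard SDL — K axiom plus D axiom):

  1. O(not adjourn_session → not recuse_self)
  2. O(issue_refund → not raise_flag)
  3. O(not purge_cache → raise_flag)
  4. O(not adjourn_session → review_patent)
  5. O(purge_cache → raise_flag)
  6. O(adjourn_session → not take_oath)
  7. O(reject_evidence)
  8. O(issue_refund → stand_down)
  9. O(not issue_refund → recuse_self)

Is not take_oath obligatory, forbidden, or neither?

Obligatory

Premises 3 and 5 are O(not purge_cache → raise_flag) and O(purge_cache → raise_flag); every ideal world satisfies not purge_cache or purge_cache, so in either case raise_flag holds — hence O(raise_flag).
Premise 2, O(issue_refund → not raise_flag), contraposes to O(raise_flag → not issue_refund); with O(raise_flag) we get O(not issue_refund).
Premise 9 is O(not issue_refund → recuse_self); since O(not issue_refund), deontic closure gives O(recuse_self).
Premise 1, O(not adjourn_session → not recuse_self), contraposes to O(recuse_self → adjourn_session); with O(recuse_self) we get O(adjourn_session).
Premise 6 is O(adjourn_session → not take_oath); since O(adjourn_session), deontic closure gives O(not take_oath).
Premises 4, 7, 8 do not contribute to this derivation.
Hence not take_oath is obligatory.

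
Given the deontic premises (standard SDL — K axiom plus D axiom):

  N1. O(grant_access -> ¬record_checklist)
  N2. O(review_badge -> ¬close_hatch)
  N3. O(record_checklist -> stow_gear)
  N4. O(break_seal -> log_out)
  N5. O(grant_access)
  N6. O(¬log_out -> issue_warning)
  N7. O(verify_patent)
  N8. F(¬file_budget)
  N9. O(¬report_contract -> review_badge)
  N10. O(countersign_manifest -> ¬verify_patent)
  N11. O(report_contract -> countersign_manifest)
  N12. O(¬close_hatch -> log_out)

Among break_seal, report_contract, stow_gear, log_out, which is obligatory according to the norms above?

Premise 7 states O(verify_patent) outright.
Premise 10, O(countersign_manifest -> ¬verify_patent), contraposes to O(verify_patent -> ¬countersign_manifest); with O(verify_patent) we get O(¬countersign_manifest).
The contrapositive of premise 11 (O(report_contract -> countersign_manifest)) is O(¬countersign_manifest -> ¬report_contract), and O(¬countersign_manifest) is already established, so O(¬report_contract).
Applying K to premise 9 (O(¬report_contract -> review_badge)) and O(¬report_contract) yields O(review_badge).
Premise 2 is O(review_badge -> ¬close_hatch); since O(review_badge), deontic closure gives O(¬close_hatch).
Premise 12 is O(¬close_hatch -> log_out); since O(¬close_hatch), deontic closure gives O(log_out).
So O(log_out) holds — log_out is obligatory. None of the other listed options is made obligatory by any chain of premises.

log_out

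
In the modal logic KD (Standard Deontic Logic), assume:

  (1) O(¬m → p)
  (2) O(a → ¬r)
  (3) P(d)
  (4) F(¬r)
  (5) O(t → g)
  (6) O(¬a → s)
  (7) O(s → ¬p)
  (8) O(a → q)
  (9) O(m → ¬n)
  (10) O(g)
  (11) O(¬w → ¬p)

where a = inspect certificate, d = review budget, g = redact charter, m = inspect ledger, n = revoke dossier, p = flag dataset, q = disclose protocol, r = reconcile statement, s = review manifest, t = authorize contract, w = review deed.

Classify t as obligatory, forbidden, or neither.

Premise 5 is O(t → g); even if O(g) held, inferring O(t) would be affirming the consequent — invalid.
No premise or chain of K-axiom applications forces O(t), and none forces O(¬t). So t is neither obligatory nor forbidden under these norms.

Neither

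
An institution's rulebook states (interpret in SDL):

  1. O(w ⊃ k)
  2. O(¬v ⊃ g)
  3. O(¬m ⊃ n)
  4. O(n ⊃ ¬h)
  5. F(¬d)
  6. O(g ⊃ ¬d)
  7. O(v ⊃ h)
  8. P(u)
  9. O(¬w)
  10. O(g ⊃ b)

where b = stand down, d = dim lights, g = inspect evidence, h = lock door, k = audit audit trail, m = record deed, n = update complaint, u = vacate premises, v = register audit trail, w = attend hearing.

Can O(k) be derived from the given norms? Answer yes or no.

No

Premise 1 is O(w ⊃ k), but O(w) is not derivable from the premises, so it does not yield O(k).
No other premise forces O(k). An ideal world satisfying every premise can still have k false, so O(k) is not derivable.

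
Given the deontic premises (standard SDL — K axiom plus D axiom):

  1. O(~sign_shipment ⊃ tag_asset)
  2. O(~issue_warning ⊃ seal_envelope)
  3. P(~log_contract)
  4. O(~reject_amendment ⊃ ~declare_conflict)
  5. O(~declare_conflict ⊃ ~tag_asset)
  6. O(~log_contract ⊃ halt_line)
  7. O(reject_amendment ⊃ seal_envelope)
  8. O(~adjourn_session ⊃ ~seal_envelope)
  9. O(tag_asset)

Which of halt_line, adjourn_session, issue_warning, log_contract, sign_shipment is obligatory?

Premise 9 states O(tag_asset) outright.
Premise 5 is O(~declare_conflict ⊃ ~tag_asset); contrapositively O(tag_asset ⊃ declare_conflict). Since O(tag_asset) holds, K gives O(declare_conflict).
The contrapositive of premise 4 (O(~reject_amendment ⊃ ~declare_conflict)) is O(declare_conflict ⊃ reject_amendment), and O(declare_conflict) is already established, so O(reject_amendment).
From O(reject_amendment) and premise 7, O(reject_amendment ⊃ seal_envelope), we obtain O(seal_envelope).
The contrapositive of premise 8 (O(~adjourn_session ⊃ ~seal_envelope)) is O(seal_envelope ⊃ adjourn_session), and O(seal_envelope) is already established, so O(adjourn_session).
So O(adjourn_session) holds — adjourn_session is obligatory. None of the other listed options is made obligatory by any chain of premises.

adjourn_session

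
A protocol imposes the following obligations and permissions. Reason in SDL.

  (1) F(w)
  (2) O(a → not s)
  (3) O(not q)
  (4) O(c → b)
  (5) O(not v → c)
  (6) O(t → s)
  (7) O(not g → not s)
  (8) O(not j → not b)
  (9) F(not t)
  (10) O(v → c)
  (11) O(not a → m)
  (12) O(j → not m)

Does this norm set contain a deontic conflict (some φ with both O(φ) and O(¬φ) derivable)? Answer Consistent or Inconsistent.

Premises 10 and 5 are O(v → c) and O(not v → c); every ideal world satisfies v or not v, so in either case c holds — hence O(c).
From O(c) and premise 4, O(c → b), we obtain O(b).
Premise 8 is O(not j → not b); contrapositively O(b → j). Since O(b) holds, K gives O(j).
Applying K to premise 12 (O(j → not m)) and O(j) yields O(not m).
Premise 11 is O(not a → m); contrapositively O(not m → a). Since O(not m) holds, K gives O(a).
From O(a) and premise 2, O(a → not s), we obtain O(not s).
The contrapositive of premise 6 (O(t → s)) is O(not s → not t), and O(not s) is already established, so O(not t).
Yet premise 9 is F(not t), i.e. O(t).
We now have both O(not t) and O(t) — t is simultaneously obligatory and forbidden, violating the D-axiom.

Inconsistent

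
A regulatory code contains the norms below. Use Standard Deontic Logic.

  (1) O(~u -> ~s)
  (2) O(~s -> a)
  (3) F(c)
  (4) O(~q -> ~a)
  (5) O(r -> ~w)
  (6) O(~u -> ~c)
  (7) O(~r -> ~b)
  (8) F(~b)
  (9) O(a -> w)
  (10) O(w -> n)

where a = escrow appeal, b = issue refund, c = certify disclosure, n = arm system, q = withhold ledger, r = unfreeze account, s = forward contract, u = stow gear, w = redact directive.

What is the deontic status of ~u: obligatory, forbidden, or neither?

Forbidden

Premise 8 is F(~b), i.e. O(b).
The contrapositive of premise 7 (O(~r -> ~b)) is O(b -> r), and O(b) is already established, so O(r).
From O(r) and premise 5, O(r -> ~w), we obtain O(~w).
Premise 9, O(a -> w), contraposes to O(~w -> ~a); with O(~w) we get O(~a).
Premise 2 is O(~s -> a); contrapositively O(~a -> s). Since O(~a) holds, K gives O(s).
The contrapositive of premise 1 (O(~u -> ~s)) is O(s -> u), and O(s) is already established, so O(u).
Premises 3, 4, 6, 10 do not contribute to this derivation.
Thus O(u), which is F(~u): ~u is forbidden.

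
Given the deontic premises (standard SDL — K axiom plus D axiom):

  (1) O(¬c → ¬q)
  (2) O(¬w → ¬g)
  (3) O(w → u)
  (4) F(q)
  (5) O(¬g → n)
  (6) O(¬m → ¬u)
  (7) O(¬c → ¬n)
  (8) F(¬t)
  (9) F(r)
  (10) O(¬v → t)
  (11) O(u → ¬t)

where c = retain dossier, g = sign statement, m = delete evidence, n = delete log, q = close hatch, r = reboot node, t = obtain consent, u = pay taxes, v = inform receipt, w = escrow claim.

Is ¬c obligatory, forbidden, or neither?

F(¬t) at premise 8 means O(t).
Premise 11, O(u → ¬t), contraposes to O(t → ¬u); with O(t) we get O(¬u).
The contrapositive of premise 3 (O(w → u)) is O(¬u → ¬w), and O(¬u) is already established, so O(¬w).
Premise 2 is O(¬w → ¬g); since O(¬w), deontic closure gives O(¬g).
From O(¬g) and premise 5, O(¬g → n), we obtain O(n).
Premise 7 is O(¬c → ¬n); contrapositively O(n → c). Since O(n) holds, K gives O(c).
Premises 1, 4, 6, 9, 10 do not contribute to this derivation.
Thus O(c), which is F(¬c): ¬c is forbidden.

Forbidden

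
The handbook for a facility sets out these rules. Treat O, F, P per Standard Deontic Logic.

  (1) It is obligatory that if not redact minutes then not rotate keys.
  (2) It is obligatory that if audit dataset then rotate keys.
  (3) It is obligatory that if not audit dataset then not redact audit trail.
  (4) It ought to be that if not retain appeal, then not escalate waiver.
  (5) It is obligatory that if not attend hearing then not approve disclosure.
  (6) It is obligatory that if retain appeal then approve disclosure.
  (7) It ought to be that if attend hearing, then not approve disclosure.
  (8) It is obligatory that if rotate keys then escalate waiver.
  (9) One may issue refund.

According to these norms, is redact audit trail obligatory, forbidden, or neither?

By case analysis on attend_hearing: premise 7 gives O(attend_hearing → ¬approve_disclosure) and premise 5 gives O(¬attend_hearing → ¬approve_disclosure), so O(¬approve_disclosure) either way.
The contrapositive of premise 6 (O(retain_appeal → approve_disclosure)) is O(¬approve_disclosure → ¬retain_appeal), and O(¬approve_disclosure) is already established, so O(¬retain_appeal).
Premise 4 is O(¬retain_appeal → ¬escalate_waiver); since O(¬retain_appeal), deontic closure gives O(¬escalate_waiver).
Premise 8, O(rotate_keys → escalate_waiver), contraposes to O(¬escalate_waiver → ¬rotate_keys); with O(¬escalate_waiver) we get O(¬rotate_keys).
The contrapositive of premise 2 (O(audit_dataset → rotate_keys)) is O(¬rotate_keys → ¬audit_dataset), and O(¬rotate_keys) is already established, so O(¬audit_dataset).
From O(¬audit_dataset) and premise 3, O(¬audit_dataset → ¬redact_audit_trail), we obtain O(¬redact_audit_trail).
Premises 1, 9 do not contribute to this derivation.
Thus O(¬redact_audit_trail), which is F(redact_audit_trail): redact_audit_trail is forbidden.

Forbidden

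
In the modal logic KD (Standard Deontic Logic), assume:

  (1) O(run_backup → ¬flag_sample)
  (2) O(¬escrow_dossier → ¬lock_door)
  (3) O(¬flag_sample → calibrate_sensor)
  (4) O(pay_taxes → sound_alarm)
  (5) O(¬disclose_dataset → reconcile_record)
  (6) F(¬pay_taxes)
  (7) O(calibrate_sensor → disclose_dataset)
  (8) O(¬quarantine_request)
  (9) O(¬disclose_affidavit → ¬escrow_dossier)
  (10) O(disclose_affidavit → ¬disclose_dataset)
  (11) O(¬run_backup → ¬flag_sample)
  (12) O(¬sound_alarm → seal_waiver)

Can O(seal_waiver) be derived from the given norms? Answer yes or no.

Premise 12 is O(¬sound_alarm → seal_waiver), but O(¬sound_alarm) is not derivable from the premises, so it does not yield O(seal_waiver).
No other premise forces O(seal_waiver). An ideal world satisfying every premise can still have seal_waiver false, so O(seal_waiver) is not derivable.

No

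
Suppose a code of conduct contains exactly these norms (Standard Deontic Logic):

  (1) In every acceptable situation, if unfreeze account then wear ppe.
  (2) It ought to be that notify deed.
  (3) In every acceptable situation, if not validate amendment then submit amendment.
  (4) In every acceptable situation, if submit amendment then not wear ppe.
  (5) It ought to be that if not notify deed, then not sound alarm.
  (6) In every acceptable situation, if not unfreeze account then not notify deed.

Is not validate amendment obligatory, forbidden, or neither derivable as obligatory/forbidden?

Premise 2 gives O(notify_deed).
The contrapositive of premise 6 (O(¬unfreeze_account → ¬notify_deed)) is O(notify_deed → unfreeze_account), and O(notify_deed) is already established, so O(unfreeze_account).
Premise 1 is O(unfreeze_account → wear_ppe); since O(unfreeze_account), deontic closure gives O(wear_ppe).
Premise 4, O(submit_amendment → ¬wear_ppe), contraposes to O(wear_ppe → ¬submit_amendment); with O(wear_ppe) we get O(¬submit_amendment).
The contrapositive of premise 3 (O(¬validate_amendment → submit_amendment)) is O(¬submit_amendment → validate_amendment), and O(¬submit_amendment) is already established, so O(validate_amendment).
Premise 5 does not contribute to this derivation.
Thus O(validate_amendment), which is F(¬validate_amendment): ¬validate_amendment is forbidden.

Forbidden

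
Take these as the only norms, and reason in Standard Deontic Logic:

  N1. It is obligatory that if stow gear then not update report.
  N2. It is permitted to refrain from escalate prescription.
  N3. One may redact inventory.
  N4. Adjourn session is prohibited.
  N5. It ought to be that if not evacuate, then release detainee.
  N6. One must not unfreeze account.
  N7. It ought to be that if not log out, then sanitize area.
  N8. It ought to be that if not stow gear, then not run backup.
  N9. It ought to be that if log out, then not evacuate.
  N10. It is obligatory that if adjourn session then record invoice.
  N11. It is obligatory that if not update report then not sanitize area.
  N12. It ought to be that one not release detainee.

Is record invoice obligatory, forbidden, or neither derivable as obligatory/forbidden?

Premise 10 is O(adjourn_session → record_invoice), but O(adjourn_session) is not derivable from the premises, so it does not yield O(record_invoice).
No premise or chain of K-axiom applications forces O(record_invoice), and none forces O(¬record_invoice). So record_invoice is neither obligatory nor forbidden under these norms.

Neither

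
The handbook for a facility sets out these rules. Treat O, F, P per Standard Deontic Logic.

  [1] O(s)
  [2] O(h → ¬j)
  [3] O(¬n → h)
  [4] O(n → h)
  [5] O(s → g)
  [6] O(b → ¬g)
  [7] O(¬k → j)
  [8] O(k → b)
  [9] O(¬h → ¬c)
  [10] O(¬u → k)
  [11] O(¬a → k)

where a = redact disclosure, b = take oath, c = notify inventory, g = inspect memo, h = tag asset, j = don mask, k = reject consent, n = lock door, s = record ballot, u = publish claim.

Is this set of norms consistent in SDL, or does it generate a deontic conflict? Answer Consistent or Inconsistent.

Inconsistent

By case analysis on ¬n: premise 3 gives O(¬n → h) and premise 4 gives O(n → h), so O(h) either way.
Applying K to premise 2 (O(h → ¬j)) and O(h) yields O(¬j).
The contrapositive of premise 7 (O(¬k → j)) is O(¬j → k), and O(¬j) is already established, so O(k).
From O(k) and premise 8, O(k → b), we obtain O(b).
Applying K to premise 6 (O(b → ¬g)) and O(b) yields O(¬g).
The contrapositive of premise 5 (O(s → g)) is O(¬g → ¬s), and O(¬g) is already established, so O(¬s).
But premise 1 directly asserts O(s).
We now have both O(¬s) and O(s) — s is simultaneously obligatory and forbidden, violating the D-axiom.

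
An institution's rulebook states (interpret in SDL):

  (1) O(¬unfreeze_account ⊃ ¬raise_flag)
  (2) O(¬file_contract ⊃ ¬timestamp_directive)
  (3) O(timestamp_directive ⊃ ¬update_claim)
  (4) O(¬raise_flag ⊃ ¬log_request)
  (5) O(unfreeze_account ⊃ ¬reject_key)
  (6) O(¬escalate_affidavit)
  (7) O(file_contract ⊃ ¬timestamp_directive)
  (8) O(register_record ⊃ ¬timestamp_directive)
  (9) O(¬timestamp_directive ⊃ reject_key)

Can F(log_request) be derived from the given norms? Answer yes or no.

Premises 2 and 7 are O(¬file_contract ⊃ ¬timestamp_directive) and O(file_contract ⊃ ¬timestamp_directive); every ideal world satisfies ¬file_contract or file_contract, so in either case ¬timestamp_directive holds — hence O(¬timestamp_directive).
With premise 9, O(¬timestamp_directive ⊃ reject_key), the K-axiom yields O(reject_key).
Premise 5 is O(unfreeze_account ⊃ ¬reject_key); contrapositively O(reject_key ⊃ ¬unfreeze_account). Since O(reject_key) holds, K gives O(¬unfreeze_account).
Premise 1 is O(¬unfreeze_account ⊃ ¬raise_flag); since O(¬unfreeze_account), deontic closure gives O(¬raise_flag).
Premise 4 is O(¬raise_flag ⊃ ¬log_request); since O(¬raise_flag), deontic closure gives O(¬log_request).
Premises 3, 6, 8 do not contribute to this derivation.
So O(¬log_request) holds, i.e. F(log_request). The claim follows.

Yes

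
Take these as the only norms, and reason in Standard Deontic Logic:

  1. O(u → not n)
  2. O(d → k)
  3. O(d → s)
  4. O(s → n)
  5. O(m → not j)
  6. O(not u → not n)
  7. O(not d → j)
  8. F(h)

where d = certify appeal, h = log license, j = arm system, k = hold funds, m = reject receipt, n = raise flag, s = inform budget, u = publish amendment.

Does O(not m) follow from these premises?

Yes

By case analysis on u: premise 1 gives O(u → not n) and premise 6 gives O(not u → not n), so O(not n) either way.
The contrapositive of premise 4 (O(s → n)) is O(not n → not s), and O(not n) is already established, so O(not s).
Premise 3, O(d → s), contraposes to O(not s → not d); with O(not s) we get O(not d).
Premise 7 is O(not d → j); since O(not d), deontic closure gives O(j).
Premise 5 is O(m → not j); contrapositively O(j → not m). Since O(j) holds, K gives O(not m).
Premises 2, 8 do not contribute to this derivation.
So O(not m) follows.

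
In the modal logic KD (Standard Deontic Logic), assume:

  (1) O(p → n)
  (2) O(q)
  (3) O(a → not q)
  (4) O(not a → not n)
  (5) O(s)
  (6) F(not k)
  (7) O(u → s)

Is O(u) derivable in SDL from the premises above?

No

Premise 7 is O(u → s); even if O(s) held, inferring O(u) would be affirming the consequent — invalid.
No other premise forces O(u). An ideal world satisfying every premise can still have u false, so O(u) is not derivable.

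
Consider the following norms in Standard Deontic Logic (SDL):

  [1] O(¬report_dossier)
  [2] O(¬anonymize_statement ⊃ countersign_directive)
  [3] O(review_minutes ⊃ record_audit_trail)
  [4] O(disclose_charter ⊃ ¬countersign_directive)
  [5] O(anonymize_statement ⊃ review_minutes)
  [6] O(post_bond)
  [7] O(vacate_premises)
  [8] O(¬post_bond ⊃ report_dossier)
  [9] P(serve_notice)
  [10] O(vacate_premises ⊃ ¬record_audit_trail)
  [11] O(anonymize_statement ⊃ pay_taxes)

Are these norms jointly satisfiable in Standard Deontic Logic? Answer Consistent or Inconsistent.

Premise 8 is O(¬post_bond ⊃ report_dossier), but O(¬post_bond) is not derivable from the premises, so it does not yield O(report_dossier).
So O(report_dossier) is not derivable, and the apparent clash with O(¬report_dossier) does not arise.
A world satisfying every obligation exists (e.g. anonymize_statement=false, countersign_directive=true, disclose_charter=false, pay_taxes=false, post_bond=true, record_audit_trail=false, report_dossier=false, review_minutes=false, serve_notice=false, vacate_premises=true); no atom is both obligatory and forbidden, so the set is consistent.

Consistent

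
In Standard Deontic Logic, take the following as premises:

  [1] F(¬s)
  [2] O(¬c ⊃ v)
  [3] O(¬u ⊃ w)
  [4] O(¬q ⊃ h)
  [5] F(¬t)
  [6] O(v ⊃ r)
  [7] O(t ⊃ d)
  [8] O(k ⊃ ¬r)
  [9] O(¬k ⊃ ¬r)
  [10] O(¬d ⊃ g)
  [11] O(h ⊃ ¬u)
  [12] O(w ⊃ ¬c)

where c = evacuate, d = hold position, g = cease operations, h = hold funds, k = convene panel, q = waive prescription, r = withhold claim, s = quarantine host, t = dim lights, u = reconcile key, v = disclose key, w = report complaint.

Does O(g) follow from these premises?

Premise 10 is O(¬d ⊃ g), but O(¬d) is not derivable from the premises, so it does not yield O(g).
No other premise forces O(g). An ideal world satisfying every premise can still have g false, so O(g) is not derivable.

No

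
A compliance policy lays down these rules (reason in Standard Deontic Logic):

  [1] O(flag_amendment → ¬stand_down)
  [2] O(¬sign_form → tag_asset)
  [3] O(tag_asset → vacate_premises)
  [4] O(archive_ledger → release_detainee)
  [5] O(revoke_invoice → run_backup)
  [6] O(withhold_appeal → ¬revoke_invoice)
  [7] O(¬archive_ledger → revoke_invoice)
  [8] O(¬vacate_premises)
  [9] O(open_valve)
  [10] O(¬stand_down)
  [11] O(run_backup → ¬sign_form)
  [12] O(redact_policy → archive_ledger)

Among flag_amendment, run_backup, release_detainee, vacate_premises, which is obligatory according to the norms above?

release_detainee

From premise 8 we have O(¬vacate_premises).
The contrapositive of premise 3 (O(tag_asset → vacate_premises)) is O(¬vacate_premises → ¬tag_asset), and O(¬vacate_premises) is already established, so O(¬tag_asset).
Premise 2, O(¬sign_form → tag_asset), contraposes to O(¬tag_asset → sign_form); with O(¬tag_asset) we get O(sign_form).
The contrapositive of premise 11 (O(run_backup → ¬sign_form)) is O(sign_form → ¬run_backup), and O(sign_form) is already established, so O(¬run_backup).
The contrapositive of premise 5 (O(revoke_invoice → run_backup)) is O(¬run_backup → ¬revoke_invoice), and O(¬run_backup) is already established, so O(¬revoke_invoice).
The contrapositive of premise 7 (O(¬archive_ledger → revoke_invoice)) is O(¬revoke_invoice → archive_ledger), and O(¬revoke_invoice) is already established, so O(archive_ledger).
With premise 4, O(archive_ledger → release_detainee), the K-axiom yields O(release_detainee).
So O(release_detainee) holds — release_detainee is obligatory. None of the other listed options is made obligatory by any chain of premises.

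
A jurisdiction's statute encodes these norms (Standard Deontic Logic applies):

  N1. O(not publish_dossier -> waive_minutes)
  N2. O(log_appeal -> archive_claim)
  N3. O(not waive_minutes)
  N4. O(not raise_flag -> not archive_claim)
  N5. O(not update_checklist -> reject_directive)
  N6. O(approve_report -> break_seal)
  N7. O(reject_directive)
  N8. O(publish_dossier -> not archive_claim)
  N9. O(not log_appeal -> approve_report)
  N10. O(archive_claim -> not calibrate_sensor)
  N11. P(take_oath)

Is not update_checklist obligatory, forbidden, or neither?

Neither

Premise 5 is O(not update_checklist -> reject_directive); even if O(reject_directive) held, inferring O(not update_checklist) would be affirming the consequent — invalid.
No premise or chain of K-axiom applications forces O(not update_checklist), and none forces O(update_checklist). So not update_checklist is neither obligatory nor forbidden under these norms.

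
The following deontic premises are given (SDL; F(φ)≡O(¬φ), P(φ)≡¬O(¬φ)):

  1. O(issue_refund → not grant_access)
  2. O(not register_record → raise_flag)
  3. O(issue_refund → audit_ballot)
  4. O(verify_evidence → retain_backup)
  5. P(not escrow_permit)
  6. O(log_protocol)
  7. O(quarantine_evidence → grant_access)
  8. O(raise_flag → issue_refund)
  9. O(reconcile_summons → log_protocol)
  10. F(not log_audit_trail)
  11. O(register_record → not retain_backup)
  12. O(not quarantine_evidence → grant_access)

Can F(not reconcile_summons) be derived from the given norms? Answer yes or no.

No

Premise 9 is O(reconcile_summons → log_protocol); even if O(log_protocol) held, inferring O(reconcile_summons) would be affirming the consequent — invalid.
No other premise forces O(reconcile_summons). An ideal world satisfying every premise can still have not reconcile_summons true, so F(not reconcile_summons) is not derivable.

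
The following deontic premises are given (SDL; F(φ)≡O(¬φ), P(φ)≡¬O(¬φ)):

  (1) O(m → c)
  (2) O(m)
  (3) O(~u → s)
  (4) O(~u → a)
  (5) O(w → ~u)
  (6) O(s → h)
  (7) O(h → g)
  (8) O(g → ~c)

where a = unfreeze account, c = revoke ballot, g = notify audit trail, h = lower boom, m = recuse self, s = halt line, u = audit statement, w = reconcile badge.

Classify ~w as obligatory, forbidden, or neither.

Obligatory

Premise 2 gives O(m).
Applying K to premise 1 (O(m → c)) and O(m) yields O(c).
Premise 8, O(g → ~c), contraposes to O(c → ~g); with O(c) we get O(~g).
Premise 7, O(h → g), contraposes to O(~g → ~h); with O(~g) we get O(~h).
The contrapositive of premise 6 (O(s → h)) is O(~h → ~s), and O(~h) is already established, so O(~s).
Premise 3, O(~u → s), contraposes to O(~s → u); with O(~s) we get O(u).
Premise 5 is O(w → ~u); contrapositively O(u → ~w). Since O(u) holds, K gives O(~w).
Premise 4 does not contribute to this derivation.
Hence ~w is obligatory.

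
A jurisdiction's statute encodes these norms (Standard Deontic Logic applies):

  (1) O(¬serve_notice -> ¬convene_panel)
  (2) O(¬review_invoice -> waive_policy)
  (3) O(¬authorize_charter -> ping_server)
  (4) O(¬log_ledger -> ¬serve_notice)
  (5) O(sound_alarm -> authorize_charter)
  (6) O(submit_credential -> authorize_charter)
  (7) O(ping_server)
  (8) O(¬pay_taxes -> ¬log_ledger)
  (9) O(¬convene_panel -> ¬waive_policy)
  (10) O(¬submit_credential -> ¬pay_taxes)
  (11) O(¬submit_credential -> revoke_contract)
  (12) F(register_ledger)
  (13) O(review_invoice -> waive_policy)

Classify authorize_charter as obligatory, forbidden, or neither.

By case analysis on review_invoice: premise 13 gives O(review_invoice -> waive_policy) and premise 2 gives O(¬review_invoice -> waive_policy), so O(waive_policy) either way.
Premise 9, O(¬convene_panel -> ¬waive_policy), contraposes to O(waive_policy -> convene_panel); with O(waive_policy) we get O(convene_panel).
Premise 1, O(¬serve_notice -> ¬convene_panel), contraposes to O(convene_panel -> serve_notice); with O(convene_panel) we get O(serve_notice).
Premise 4 is O(¬log_ledger -> ¬serve_notice); contrapositively O(serve_notice -> log_ledger). Since O(serve_notice) holds, K gives O(log_ledger).
The contrapositive of premise 8 (O(¬pay_taxes -> ¬log_ledger)) is O(log_ledger -> pay_taxes), and O(log_ledger) is already established, so O(pay_taxes).
The contrapositive of premise 10 (O(¬submit_credential -> ¬pay_taxes)) is O(pay_taxes -> submit_credential), and O(pay_taxes) is already established, so O(submit_credential).
From O(submit_credential) and premise 6, O(submit_credential -> authorize_charter), we obtain O(authorize_charter).
Premises 3, 5, 7, 11, 12 do not contribute to this derivation.
Hence authorize_charter is obligatory.

Obligatory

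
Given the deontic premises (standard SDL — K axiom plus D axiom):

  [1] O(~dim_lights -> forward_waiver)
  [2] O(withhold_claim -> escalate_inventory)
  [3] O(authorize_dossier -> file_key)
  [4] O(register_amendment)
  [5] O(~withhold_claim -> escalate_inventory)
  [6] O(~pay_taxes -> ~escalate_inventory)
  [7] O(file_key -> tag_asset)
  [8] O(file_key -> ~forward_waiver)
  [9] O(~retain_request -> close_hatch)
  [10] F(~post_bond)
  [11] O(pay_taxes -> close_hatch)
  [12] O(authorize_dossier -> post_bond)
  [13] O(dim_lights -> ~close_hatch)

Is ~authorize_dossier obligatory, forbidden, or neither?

Obligatory

Premises 5 and 2 are O(~withhold_claim -> escalate_inventory) and O(withhold_claim -> escalate_inventory); every ideal world satisfies ~withhold_claim or withhold_claim, so in either case escalate_inventory holds — hence O(escalate_inventory).
The contrapositive of premise 6 (O(~pay_taxes -> ~escalate_inventory)) is O(escalate_inventory -> pay_taxes), and O(escalate_inventory) is already established, so O(pay_taxes).
With premise 11, O(pay_taxes -> close_hatch), the K-axiom yields O(close_hatch).
Premise 13, O(dim_lights -> ~close_hatch), contraposes to O(close_hatch -> ~dim_lights); with O(close_hatch) we get O(~dim_lights).
Premise 1 is O(~dim_lights -> forward_waiver); since O(~dim_lights), deontic closure gives O(forward_waiver).
Premise 8 is O(file_key -> ~forward_waiver); contrapositively O(forward_waiver -> ~file_key). Since O(forward_waiver) holds, K gives O(~file_key).
Premise 3 is O(authorize_dossier -> file_key); contrapositively O(~file_key -> ~authorize_dossier). Since O(~file_key) holds, K gives O(~authorize_dossier).
Premises 4, 7, 9, 10, 12 do not contribute to this derivation.
Hence ~authorize_dossier is obligatory.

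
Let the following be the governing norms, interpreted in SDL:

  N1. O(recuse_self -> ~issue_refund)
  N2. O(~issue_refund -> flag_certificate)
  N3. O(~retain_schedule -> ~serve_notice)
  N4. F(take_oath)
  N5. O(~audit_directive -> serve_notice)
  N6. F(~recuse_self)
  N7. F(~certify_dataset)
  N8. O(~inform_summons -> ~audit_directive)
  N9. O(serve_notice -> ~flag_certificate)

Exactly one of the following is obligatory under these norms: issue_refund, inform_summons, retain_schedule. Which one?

inform_summons

F(~recuse_self) at premise 6 means O(recuse_self).
Applying K to premise 1 (O(recuse_self -> ~issue_refund)) and O(recuse_self) yields O(~issue_refund).
Applying K to premise 2 (O(~issue_refund -> flag_certificate)) and O(~issue_refund) yields O(flag_certificate).
Premise 9 is O(serve_notice -> ~flag_certificate); contrapositively O(flag_certificate -> ~serve_notice). Since O(flag_certificate) holds, K gives O(~serve_notice).
Premise 5 is O(~audit_directive -> serve_notice); contrapositively O(~serve_notice -> audit_directive). Since O(~serve_notice) holds, K gives O(audit_directive).
Premise 8, O(~inform_summons -> ~audit_directive), contraposes to O(audit_directive -> inform_summons); with O(audit_directive) we get O(inform_summons).
So O(inform_summons) holds — inform_summons is obligatory. None of the other listed options is made obligatory by any chain of premises.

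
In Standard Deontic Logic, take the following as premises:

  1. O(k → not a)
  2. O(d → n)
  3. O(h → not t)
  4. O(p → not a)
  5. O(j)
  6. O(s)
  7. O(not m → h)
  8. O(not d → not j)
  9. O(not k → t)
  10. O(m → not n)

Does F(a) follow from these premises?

Yes

Premise 5 gives O(j).
The contrapositive of premise 8 (O(not d → not j)) is O(j → d), and O(j) is already established, so O(d).
With premise 2, O(d → n), the K-axiom yields O(n).
The contrapositive of premise 10 (O(m → not n)) is O(n → not m), and O(n) is already established, so O(not m).
With premise 7, O(not m → h), the K-axiom yields O(h).
Premise 3 is O(h → not t); since O(h), deontic closure gives O(not t).
The contrapositive of premise 9 (O(not k → t)) is O(not t → k), and O(not t) is already established, so O(k).
From O(k) and premise 1, O(k → not a), we obtain O(not a).
Premises 4, 6 do not contribute to this derivation.
So O(not a) holds, i.e. F(a). The claim follows.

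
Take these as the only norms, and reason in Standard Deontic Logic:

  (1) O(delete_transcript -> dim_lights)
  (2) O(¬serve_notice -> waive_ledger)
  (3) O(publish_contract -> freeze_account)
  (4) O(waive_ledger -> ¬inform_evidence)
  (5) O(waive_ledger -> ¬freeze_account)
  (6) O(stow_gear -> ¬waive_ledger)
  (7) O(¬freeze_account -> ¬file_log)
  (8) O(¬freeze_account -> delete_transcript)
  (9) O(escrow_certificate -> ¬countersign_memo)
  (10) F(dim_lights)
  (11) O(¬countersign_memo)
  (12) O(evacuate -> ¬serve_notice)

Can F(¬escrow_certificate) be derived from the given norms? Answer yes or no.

No

Premise 9 is O(escrow_certificate -> ¬countersign_memo); even if O(¬countersign_memo) held, inferring O(escrow_certificate) would be affirming the consequent — invalid.
No other premise forces O(escrow_certificate). An ideal world satisfying every premise can still have ¬escrow_certificate true, so F(¬escrow_certificate) is not derivable.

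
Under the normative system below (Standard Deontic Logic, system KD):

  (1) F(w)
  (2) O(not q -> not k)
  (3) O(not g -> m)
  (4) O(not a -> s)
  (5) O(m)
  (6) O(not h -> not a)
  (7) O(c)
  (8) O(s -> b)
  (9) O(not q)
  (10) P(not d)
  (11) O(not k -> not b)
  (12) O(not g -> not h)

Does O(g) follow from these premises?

Premise 9 states O(not q) outright.
Premise 2 is O(not q -> not k); since O(not q), deontic closure gives O(not k).
With premise 11, O(not k -> not b), the K-axiom yields O(not b).
Premise 8, O(s -> b), contraposes to O(not b -> not s); with O(not b) we get O(not s).
The contrapositive of premise 4 (O(not a -> s)) is O(not s -> a), and O(not s) is already established, so O(a).
Premise 6 is O(not h -> not a); contrapositively O(a -> h). Since O(a) holds, K gives O(h).
Premise 12, O(not g -> not h), contraposes to O(h -> g); with O(h) we get O(g).
Premises 1, 3, 5, 7, 10 do not contribute to this derivation.
So O(g) follows.

Yes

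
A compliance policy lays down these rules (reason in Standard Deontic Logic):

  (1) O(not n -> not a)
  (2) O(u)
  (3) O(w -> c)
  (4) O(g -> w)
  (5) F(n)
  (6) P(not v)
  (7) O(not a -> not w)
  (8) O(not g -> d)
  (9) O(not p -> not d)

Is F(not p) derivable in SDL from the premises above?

Yes

Premise 5, F(n), is equivalent to O(not n).
From O(not n) and premise 1, O(not n -> not a), we obtain O(not a).
Applying K to premise 7 (O(not a -> not w)) and O(not a) yields O(not w).
Premise 4 is O(g -> w); contrapositively O(not w -> not g). Since O(not w) holds, K gives O(not g).
From O(not g) and premise 8, O(not g -> d), we obtain O(d).
The contrapositive of premise 9 (O(not p -> not d)) is O(d -> p), and O(d) is already established, so O(p).
Premises 2, 3, 6 do not contribute to this derivation.
So O(p) holds, i.e. F(not p). The claim follows.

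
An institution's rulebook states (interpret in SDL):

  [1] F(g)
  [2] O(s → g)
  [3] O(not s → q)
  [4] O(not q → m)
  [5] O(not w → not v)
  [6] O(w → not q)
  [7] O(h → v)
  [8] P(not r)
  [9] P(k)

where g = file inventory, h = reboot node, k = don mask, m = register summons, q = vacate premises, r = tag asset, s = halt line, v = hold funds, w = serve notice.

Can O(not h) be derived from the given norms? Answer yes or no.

F(g) at premise 1 means O(not g).
Premise 2 is O(s → g); contrapositively O(not g → not s). Since O(not g) holds, K gives O(not s).
Applying K to premise 3 (O(not s → q)) and O(not s) yields O(q).
The contrapositive of premise 6 (O(w → not q)) is O(q → not w), and O(q) is already established, so O(not w).
From O(not w) and premise 5, O(not w → not v), we obtain O(not v).
The contrapositive of premise 7 (O(h → v)) is O(not v → not h), and O(not v) is already established, so O(not h).
Premises 4, 8, 9 do not contribute to this derivation.
So O(not h) follows.

Yes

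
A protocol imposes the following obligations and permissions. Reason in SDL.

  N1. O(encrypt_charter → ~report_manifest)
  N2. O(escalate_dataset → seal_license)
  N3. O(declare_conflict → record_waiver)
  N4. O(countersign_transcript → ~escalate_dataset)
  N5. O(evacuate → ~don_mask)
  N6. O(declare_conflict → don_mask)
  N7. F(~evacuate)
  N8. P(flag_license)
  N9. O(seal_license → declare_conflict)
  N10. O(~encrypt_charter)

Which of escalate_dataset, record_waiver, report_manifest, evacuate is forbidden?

escalate_dataset

Premise 7, F(~evacuate), is equivalent to O(evacuate).
With premise 5, O(evacuate → ~don_mask), the K-axiom yields O(~don_mask).
The contrapositive of premise 6 (O(declare_conflict → don_mask)) is O(~don_mask → ~declare_conflict), and O(~don_mask) is already established, so O(~declare_conflict).
Premise 9, O(seal_license → declare_conflict), contraposes to O(~declare_conflict → ~seal_license); with O(~declare_conflict) we get O(~seal_license).
Premise 2 is O(escalate_dataset → seal_license); contrapositively O(~seal_license → ~escalate_dataset). Since O(~seal_license) holds, K gives O(~escalate_dataset).
So O(~escalate_dataset) holds, i.e. escalate_dataset is forbidden. None of the other listed options is forbidden under the premises.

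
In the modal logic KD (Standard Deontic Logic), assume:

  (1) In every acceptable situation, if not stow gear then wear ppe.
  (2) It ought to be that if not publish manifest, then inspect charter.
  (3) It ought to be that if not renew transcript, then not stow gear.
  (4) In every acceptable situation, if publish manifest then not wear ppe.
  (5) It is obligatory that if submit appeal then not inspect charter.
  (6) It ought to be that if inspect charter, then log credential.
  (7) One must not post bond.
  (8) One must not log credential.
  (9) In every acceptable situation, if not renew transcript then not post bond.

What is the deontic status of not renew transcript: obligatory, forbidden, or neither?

Premise 8, F(log_credential), is equivalent to O(¬log_credential).
The contrapositive of premise 6 (O(inspect_charter → log_credential)) is O(¬log_credential → ¬inspect_charter), and O(¬log_credential) is already established, so O(¬inspect_charter).
The contrapositive of premise 2 (O(¬publish_manifest → inspect_charter)) is O(¬inspect_charter → publish_manifest), and O(¬inspect_charter) is already established, so O(publish_manifest).
Premise 4 is O(publish_manifest → ¬wear_ppe); since O(publish_manifest), deontic closure gives O(¬wear_ppe).
The contrapositive of premise 1 (O(¬stow_gear → wear_ppe)) is O(¬wear_ppe → stow_gear), and O(¬wear_ppe) is already established, so O(stow_gear).
Premise 3, O(¬renew_transcript → ¬stow_gear), contraposes to O(stow_gear → renew_transcript); with O(stow_gear) we get O(renew_transcript).
Premises 5, 7, 9 do not contribute to this derivation.
Thus O(renew_transcript), which is F(¬renew_transcript): ¬renew_transcript is forbidden.

Forbidden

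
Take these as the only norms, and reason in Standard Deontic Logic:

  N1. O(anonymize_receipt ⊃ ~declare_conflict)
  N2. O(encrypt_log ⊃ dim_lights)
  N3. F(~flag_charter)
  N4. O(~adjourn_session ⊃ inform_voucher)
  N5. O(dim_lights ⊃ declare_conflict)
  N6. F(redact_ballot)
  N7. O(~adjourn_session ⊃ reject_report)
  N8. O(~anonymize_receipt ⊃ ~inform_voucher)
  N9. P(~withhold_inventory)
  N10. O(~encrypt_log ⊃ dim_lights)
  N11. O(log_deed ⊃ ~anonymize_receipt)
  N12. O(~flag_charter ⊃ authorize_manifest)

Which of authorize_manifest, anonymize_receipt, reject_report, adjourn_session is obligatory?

Premises 10 and 2 are O(~encrypt_log ⊃ dim_lights) and O(encrypt_log ⊃ dim_lights); every ideal world satisfies ~encrypt_log or encrypt_log, so in either case dim_lights holds — hence O(dim_lights).
With premise 5, O(dim_lights ⊃ declare_conflict), the K-axiom yields O(declare_conflict).
The contrapositive of premise 1 (O(anonymize_receipt ⊃ ~declare_conflict)) is O(declare_conflict ⊃ ~anonymize_receipt), and O(declare_conflict) is already established, so O(~anonymize_receipt).
Applying K to premise 8 (O(~anonymize_receipt ⊃ ~inform_voucher)) and O(~anonymize_receipt) yields O(~inform_voucher).
Premise 4, O(~adjourn_session ⊃ inform_voucher), contraposes to O(~inform_voucher ⊃ adjourn_session); with O(~inform_voucher) we get O(adjourn_session).
So O(adjourn_session) holds — adjourn_session is obligatory. None of the other listed options is made obligatory by any chain of premises.

adjourn_session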